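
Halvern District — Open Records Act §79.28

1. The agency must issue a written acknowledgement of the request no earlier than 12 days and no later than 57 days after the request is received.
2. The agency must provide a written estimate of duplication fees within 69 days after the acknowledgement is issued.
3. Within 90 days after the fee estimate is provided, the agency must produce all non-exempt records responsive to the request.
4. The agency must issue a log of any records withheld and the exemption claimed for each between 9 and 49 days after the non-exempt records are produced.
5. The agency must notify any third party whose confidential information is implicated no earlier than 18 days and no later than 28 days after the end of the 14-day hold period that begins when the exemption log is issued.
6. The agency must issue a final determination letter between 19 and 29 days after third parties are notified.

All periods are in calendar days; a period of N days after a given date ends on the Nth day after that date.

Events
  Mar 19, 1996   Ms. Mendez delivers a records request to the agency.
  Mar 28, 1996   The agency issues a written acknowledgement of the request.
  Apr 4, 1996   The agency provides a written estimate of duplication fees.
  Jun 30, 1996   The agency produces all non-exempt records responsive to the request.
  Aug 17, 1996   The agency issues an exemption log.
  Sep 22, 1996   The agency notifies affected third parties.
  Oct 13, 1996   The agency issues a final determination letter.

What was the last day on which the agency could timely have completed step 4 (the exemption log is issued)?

Aug 18, 1996

Step 4 runs from Jun 30, 1996, when the non-exempt records are produced. The window is 9–49 days after Jun 30, 1996; it closes on Aug 18, 1996.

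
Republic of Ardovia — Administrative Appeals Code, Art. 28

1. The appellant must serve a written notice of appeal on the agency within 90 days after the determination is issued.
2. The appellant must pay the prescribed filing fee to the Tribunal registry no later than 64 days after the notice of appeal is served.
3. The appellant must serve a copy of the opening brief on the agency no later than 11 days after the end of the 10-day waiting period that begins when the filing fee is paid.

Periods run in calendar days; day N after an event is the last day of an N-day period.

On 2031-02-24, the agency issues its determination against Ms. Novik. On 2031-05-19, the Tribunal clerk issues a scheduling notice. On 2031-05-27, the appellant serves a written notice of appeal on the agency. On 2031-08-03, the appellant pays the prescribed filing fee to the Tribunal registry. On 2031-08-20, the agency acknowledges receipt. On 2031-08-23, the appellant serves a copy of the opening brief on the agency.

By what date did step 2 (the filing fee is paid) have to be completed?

Step 2 runs from 2031-05-27, when the notice of appeal is served. 64 days after 2031-05-27 is 2031-07-30.

2031-07-30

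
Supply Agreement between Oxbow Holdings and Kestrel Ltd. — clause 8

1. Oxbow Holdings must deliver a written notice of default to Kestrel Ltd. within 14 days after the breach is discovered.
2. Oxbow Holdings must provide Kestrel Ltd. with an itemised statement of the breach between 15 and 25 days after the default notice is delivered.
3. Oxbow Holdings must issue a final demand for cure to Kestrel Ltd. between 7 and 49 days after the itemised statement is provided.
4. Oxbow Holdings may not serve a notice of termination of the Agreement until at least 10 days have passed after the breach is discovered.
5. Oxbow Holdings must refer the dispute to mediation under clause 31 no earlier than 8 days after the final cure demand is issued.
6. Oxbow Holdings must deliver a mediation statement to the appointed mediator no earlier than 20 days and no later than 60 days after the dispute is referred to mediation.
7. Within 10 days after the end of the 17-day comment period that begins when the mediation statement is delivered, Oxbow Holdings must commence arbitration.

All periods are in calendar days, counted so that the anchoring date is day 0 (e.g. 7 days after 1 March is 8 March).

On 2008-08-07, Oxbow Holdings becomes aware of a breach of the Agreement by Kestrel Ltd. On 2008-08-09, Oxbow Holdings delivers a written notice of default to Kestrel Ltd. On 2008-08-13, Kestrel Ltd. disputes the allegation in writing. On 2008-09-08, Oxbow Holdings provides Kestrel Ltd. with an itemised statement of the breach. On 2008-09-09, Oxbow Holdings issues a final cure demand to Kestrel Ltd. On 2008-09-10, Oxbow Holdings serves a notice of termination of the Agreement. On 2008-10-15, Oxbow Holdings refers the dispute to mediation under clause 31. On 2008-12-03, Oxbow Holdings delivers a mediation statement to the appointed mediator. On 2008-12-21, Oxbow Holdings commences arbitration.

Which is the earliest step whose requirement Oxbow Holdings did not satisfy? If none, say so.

Step 1 — counting 14 days from 2008-08-07 (when the breach is discovered) gives a deadline of 2008-08-21; done 2008-08-09 — timely.
Step 2 — 15 and 25 days from 2008-08-09 (when the default notice is delivered) are 2008-08-24 and 2008-09-03 respectively; done 2008-09-08 — 5 days after the window closed.

Step 2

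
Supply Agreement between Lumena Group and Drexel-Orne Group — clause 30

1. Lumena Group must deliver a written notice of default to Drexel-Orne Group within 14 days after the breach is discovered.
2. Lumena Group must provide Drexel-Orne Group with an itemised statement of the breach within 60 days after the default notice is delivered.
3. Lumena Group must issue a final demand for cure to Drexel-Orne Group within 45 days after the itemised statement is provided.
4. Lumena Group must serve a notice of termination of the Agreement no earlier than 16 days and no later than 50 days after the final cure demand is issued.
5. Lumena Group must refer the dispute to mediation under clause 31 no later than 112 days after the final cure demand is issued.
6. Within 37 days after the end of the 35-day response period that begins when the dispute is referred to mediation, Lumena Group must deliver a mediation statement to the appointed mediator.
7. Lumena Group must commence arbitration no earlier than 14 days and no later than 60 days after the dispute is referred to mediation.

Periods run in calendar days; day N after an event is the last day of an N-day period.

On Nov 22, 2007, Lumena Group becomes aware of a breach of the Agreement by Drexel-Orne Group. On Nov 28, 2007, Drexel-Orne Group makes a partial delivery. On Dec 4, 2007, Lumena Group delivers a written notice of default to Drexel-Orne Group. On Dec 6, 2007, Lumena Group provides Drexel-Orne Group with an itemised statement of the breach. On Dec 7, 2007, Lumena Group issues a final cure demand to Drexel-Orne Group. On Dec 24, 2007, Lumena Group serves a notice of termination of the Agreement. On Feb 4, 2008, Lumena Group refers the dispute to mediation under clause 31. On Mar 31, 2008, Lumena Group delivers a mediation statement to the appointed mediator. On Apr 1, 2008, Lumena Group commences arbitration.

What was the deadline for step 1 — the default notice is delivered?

Dec 6, 2007

Step 1 runs from Nov 22, 2007, when the breach is discovered. 14 days after Nov 22, 2007 is Dec 6, 2007.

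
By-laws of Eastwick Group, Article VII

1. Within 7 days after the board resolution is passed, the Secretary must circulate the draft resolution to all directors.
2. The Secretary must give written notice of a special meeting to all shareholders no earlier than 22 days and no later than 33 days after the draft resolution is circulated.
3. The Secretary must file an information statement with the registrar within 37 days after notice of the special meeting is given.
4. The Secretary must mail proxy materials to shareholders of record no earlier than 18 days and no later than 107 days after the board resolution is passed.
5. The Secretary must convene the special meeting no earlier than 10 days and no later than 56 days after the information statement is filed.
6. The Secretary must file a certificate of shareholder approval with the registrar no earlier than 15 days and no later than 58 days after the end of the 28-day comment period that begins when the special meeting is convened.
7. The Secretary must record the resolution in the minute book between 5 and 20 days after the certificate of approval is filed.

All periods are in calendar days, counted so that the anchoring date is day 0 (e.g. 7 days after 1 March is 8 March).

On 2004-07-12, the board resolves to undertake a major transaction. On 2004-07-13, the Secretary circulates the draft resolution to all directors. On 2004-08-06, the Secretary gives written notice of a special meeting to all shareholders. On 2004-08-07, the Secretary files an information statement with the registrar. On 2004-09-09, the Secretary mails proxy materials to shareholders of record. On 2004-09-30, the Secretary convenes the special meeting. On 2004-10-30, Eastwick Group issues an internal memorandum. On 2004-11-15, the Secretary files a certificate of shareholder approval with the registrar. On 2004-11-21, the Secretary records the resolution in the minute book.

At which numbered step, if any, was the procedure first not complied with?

None — every step was satisfied

Step 1: 7 days after 2004-07-12 (when the board resolution is passed) is 2004-07-19; completed 2004-07-13, before the deadline.
Step 2: the window is 22–33 days after 2004-07-13 (when the draft resolution is circulated), so 2004-08-04 through 2004-08-15; 2004-08-06 falls inside that range.
Step 3: 37 days after 2004-08-06 (when notice of the special meeting is given) is 2004-09-12; completed 2004-08-07, before the deadline.
Step 4: the window is 18–107 days after 2004-07-12 (when the board resolution is passed), so 2004-07-30 through 2004-10-27; done 2004-09-09 — within the window.
Step 5: the window is 10–56 days after 2004-08-07 (when the information statement is filed), so 2004-08-17 through 2004-10-02; done 2004-09-30, which is between those dates.
Step 6: the window is 15–58 days after 2004-10-28 (end of the 28-day comment period, which began when the special meeting is convened on 2004-09-30), so 2004-11-12 through 2004-12-25; 2004-11-15 falls inside that range.
Step 7: the window is 5–20 days after 2004-11-15 (when the certificate of approval is filed), so 2004-11-20 through 2004-12-05; done 2004-11-21 — within the window.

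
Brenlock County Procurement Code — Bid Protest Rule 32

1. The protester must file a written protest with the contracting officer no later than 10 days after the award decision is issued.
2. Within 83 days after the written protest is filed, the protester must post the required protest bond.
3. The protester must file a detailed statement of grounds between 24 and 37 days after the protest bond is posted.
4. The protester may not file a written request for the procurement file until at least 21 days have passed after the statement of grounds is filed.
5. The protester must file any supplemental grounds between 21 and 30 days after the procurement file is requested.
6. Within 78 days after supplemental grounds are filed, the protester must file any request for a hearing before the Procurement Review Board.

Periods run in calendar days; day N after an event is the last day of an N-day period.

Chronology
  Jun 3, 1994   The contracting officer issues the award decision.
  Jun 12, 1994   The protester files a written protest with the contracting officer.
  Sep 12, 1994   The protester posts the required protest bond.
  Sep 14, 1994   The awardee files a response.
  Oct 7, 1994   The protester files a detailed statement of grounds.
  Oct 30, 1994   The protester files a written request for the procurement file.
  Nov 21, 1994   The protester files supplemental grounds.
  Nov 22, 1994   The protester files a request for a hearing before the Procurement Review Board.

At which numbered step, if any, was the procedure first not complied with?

Step 2

(1) due by Jun 3, 1994 + 10 days = Jun 13, 1994; completed Jun 12, 1994, before the deadline.
(2) due by Jun 12, 1994 + 83 days = Sep 3, 1994; done Sep 12, 1994 — 9 days late.
No need to go further; step 2 was not satisfied.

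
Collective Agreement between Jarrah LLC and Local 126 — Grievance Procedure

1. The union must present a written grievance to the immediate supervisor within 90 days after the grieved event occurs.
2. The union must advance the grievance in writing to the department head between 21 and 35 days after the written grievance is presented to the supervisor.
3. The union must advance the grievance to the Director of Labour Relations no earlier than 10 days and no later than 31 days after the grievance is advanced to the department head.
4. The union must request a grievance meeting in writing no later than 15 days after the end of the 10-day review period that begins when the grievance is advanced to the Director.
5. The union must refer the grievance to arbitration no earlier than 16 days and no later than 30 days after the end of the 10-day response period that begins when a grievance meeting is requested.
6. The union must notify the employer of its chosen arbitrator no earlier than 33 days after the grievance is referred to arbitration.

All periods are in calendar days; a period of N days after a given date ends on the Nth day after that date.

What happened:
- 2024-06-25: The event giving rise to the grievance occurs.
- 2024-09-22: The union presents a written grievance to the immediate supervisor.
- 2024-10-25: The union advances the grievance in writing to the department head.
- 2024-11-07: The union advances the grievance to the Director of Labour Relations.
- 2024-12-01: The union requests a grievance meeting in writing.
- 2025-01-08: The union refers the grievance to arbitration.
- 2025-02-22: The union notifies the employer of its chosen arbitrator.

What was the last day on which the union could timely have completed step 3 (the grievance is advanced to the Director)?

Step 3 runs from 2024-10-25, when the grievance is advanced to the department head. The window is 10–31 days after 2024-10-25; it closes on 2024-11-25.

2024-11-25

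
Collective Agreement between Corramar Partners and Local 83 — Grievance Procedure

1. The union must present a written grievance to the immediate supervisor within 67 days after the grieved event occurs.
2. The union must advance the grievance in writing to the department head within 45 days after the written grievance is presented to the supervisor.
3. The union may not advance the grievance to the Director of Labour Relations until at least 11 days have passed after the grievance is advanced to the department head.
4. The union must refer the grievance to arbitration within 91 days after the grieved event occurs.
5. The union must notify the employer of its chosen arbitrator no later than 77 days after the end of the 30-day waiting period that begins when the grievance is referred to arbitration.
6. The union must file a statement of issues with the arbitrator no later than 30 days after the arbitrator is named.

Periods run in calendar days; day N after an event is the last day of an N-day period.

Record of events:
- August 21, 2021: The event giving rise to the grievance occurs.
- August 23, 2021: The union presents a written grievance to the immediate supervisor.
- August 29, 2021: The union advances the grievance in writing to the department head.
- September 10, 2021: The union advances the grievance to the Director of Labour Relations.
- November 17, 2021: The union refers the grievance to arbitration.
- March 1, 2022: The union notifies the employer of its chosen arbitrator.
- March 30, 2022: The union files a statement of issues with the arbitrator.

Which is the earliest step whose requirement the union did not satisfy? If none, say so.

Step 1 — counting 67 days from August 21, 2021 (when the grieved event occurs) gives a deadline of October 27, 2021; August 23, 2021 is within that limit.
Step 2 — counting 45 days from August 23, 2021 (when the written grievance is presented to the supervisor) gives a deadline of October 7, 2021; August 29, 2021 is within that limit.
Step 3 — must wait 11 days from August 29, 2021 (when the grievance is advanced to the department head), so not before September 9, 2021; September 10, 2021 is on or after that date.
Step 4 — counting 91 days from August 21, 2021 (when the grieved event occurs) gives a deadline of November 20, 2021; November 17, 2021 is within that limit.
Step 5 — counting 77 days from December 17, 2021 (end of the 30-day waiting period, which began when the grievance is referred to arbitration on November 17, 2021) gives a deadline of March 4, 2022; done March 1, 2022 — timely.
Step 6 — counting 30 days from March 1, 2022 (when the arbitrator is named) gives a deadline of March 31, 2022; done March 30, 2022 — timely.

None — every step was satisfied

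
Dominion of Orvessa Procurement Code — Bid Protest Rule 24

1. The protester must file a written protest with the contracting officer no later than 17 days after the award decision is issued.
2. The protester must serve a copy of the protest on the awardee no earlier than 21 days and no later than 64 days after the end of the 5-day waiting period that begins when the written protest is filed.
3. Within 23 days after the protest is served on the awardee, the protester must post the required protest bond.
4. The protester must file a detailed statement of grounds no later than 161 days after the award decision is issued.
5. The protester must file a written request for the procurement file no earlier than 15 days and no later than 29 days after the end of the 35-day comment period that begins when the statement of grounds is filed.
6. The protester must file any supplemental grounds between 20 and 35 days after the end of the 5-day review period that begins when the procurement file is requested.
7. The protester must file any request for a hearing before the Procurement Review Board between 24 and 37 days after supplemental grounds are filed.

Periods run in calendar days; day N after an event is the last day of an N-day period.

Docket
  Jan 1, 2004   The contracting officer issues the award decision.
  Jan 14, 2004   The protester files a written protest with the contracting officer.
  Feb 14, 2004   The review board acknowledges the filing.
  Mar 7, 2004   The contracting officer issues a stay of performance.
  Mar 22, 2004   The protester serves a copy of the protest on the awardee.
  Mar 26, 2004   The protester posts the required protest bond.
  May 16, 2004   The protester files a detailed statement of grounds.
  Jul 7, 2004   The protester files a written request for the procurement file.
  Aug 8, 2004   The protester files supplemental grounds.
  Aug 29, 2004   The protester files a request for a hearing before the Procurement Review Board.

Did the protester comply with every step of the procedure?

No

Step 1 — counting 17 days from Jan 1, 2004 (when the award decision is issued) gives a deadline of Jan 18, 2004; Jan 14, 2004 is within that limit.
Step 2 — 21 and 64 days from Jan 19, 2004 (end of the 5-day waiting period, which began when the written protest is filed on Jan 14, 2004) are Feb 9, 2004 and Mar 23, 2004 respectively; done Mar 22, 2004 — within the window.
Step 3 — counting 23 days from Mar 22, 2004 (when the protest is served on the awardee) gives a deadline of Apr 14, 2004; completed Mar 26, 2004, before the deadline.
Step 4 — counting 161 days from Jan 1, 2004 (when the award decision is issued) gives a deadline of Jun 10, 2004; completed May 16, 2004, before the deadline.
Step 5 — 15 and 29 days from Jun 20, 2004 (end of the 35-day comment period, which began when the statement of grounds is filed on May 16, 2004) are Jul 5, 2004 and Jul 19, 2004 respectively; Jul 7, 2004 falls inside that range.
Step 6 — 20 and 35 days from Jul 12, 2004 (end of the 5-day review period, which began when the procurement file is requested on Jul 7, 2004) are Aug 1, 2004 and Aug 16, 2004 respectively; done Aug 8, 2004 — within the window.
Step 7 — 24 and 37 days from Aug 8, 2004 (when supplemental grounds are filed) are Sep 1, 2004 and Sep 14, 2004 respectively; done Aug 29, 2004 — 3 days before the window opened.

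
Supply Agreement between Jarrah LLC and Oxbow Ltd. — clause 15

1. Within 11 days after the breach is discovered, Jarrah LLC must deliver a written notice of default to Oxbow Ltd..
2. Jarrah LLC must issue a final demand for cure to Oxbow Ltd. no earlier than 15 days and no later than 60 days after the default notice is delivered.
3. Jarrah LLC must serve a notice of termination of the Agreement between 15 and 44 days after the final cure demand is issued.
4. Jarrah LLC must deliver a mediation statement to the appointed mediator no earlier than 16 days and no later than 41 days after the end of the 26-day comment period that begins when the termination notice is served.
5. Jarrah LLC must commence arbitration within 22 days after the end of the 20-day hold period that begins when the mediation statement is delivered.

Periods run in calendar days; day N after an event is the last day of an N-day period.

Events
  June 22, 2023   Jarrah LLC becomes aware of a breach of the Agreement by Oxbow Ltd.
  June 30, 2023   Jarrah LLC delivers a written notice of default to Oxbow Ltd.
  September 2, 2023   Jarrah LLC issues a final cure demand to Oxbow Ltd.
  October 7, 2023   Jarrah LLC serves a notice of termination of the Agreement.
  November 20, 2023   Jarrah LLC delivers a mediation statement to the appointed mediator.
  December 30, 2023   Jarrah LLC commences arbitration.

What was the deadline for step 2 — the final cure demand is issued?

Step 2 runs from June 30, 2023, when the default notice is delivered. The window is 15–60 days after June 30, 2023; it closes on August 29, 2023.

August 29, 2023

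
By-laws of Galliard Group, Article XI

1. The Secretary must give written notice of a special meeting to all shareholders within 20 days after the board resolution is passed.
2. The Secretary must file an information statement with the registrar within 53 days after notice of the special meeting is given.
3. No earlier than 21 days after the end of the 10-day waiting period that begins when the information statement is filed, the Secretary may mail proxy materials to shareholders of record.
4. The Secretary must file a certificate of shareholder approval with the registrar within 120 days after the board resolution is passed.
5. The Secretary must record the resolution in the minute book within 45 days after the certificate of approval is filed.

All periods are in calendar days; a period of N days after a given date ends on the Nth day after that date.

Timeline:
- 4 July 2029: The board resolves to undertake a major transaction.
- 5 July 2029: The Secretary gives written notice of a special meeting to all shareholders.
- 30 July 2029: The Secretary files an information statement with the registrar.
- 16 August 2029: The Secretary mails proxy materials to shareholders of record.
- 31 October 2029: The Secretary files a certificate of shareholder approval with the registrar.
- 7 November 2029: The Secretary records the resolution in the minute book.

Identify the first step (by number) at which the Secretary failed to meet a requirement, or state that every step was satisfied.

Step 3

(1) due by 4 July 2029 + 20 days = 24 July 2029; completed 5 July 2029, before the deadline.
(2) due by 5 July 2029 + 53 days = 27 August 2029; completed 30 July 2029, before the deadline.
(3) permitted from 9 August 2029 + 21 days = 30 August 2029 onward; 16 August 2029 is 14 days before the earliest permitted date.
The procedure was therefore not followed at step 3.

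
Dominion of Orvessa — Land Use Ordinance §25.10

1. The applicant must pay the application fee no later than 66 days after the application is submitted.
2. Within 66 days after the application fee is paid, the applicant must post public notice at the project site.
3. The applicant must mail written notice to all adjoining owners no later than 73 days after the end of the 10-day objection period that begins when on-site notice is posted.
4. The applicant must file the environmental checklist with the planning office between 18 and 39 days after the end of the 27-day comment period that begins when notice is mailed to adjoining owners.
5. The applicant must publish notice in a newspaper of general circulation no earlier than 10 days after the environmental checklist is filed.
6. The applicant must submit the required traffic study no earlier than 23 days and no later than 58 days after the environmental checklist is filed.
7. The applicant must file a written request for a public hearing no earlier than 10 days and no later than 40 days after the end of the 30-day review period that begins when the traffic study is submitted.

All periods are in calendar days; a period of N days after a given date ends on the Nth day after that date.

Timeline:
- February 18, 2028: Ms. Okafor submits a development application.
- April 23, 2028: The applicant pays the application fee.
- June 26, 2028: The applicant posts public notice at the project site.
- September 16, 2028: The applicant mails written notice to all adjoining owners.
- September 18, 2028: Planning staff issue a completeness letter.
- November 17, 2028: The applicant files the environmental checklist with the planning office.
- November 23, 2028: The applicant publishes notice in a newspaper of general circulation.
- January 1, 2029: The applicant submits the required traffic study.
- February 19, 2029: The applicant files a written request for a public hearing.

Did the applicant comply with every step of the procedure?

No

(1) due by February 18, 2028 + 66 days = April 24, 2028; completed April 23, 2028, before the deadline.
(2) due by April 23, 2028 + 66 days = June 28, 2028; June 26, 2028 is within that limit.
(3) due by July 6, 2028 + 73 days = September 17, 2028; completed September 16, 2028, before the deadline.
(4) the permitted window runs from October 13, 2028 + 18 = October 31, 2028 to October 13, 2028 + 39 = November 21, 2028; November 17, 2028 falls inside that range.
(5) permitted from November 17, 2028 + 10 days = November 27, 2028 onward; acted on November 23, 2028, 4 days prematurely.
The procedure was therefore not followed at step 5.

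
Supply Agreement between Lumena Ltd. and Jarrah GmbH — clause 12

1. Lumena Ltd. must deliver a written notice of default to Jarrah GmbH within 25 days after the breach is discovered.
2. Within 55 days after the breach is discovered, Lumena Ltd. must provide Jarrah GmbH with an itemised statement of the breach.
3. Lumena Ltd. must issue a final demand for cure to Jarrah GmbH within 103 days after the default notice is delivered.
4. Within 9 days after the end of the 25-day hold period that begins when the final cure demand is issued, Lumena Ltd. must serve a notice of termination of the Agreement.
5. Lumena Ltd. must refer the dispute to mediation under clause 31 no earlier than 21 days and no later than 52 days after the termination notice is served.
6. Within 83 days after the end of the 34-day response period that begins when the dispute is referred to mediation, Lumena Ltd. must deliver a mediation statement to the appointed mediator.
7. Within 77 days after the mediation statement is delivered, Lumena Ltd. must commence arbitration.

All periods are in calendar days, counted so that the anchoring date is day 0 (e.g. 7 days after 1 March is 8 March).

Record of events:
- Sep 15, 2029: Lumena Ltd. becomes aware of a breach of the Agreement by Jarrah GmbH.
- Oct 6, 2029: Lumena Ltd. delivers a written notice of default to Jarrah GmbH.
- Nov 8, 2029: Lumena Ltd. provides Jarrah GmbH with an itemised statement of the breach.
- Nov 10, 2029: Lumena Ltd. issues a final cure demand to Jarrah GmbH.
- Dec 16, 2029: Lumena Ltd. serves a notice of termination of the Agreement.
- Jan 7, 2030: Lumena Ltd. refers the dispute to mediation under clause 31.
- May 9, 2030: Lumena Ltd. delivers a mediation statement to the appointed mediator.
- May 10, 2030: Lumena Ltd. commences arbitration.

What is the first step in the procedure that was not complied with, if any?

Step 4

(1) due by Sep 15, 2029 + 25 days = Oct 10, 2029; completed Oct 6, 2029, before the deadline.
(2) due by Sep 15, 2029 + 55 days = Nov 9, 2029; Nov 8, 2029 is within that limit.
(3) due by Oct 6, 2029 + 103 days = Jan 17, 2030; completed Nov 10, 2029, before the deadline.
(4) due by Dec 5, 2029 + 9 days = Dec 14, 2029; Dec 16, 2029 misses that deadline by 2 days.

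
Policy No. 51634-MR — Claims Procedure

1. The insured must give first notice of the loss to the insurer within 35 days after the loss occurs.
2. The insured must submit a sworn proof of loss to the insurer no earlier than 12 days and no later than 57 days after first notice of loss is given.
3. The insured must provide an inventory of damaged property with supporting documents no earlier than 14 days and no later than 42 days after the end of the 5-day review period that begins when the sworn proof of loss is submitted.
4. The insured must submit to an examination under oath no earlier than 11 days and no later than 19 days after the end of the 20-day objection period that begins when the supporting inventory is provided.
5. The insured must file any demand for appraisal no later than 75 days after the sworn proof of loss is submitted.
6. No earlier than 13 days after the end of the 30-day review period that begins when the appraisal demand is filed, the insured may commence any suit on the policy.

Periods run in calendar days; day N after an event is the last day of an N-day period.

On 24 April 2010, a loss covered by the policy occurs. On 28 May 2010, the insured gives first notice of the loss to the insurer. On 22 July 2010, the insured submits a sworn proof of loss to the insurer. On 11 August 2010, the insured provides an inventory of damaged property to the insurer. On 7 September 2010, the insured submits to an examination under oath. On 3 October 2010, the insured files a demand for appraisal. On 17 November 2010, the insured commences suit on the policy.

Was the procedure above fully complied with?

Step 1 — counting 35 days from 24 April 2010 (when the loss occurs) gives a deadline of 29 May 2010; done 28 May 2010 — timely.
Step 2 — 12 and 57 days from 28 May 2010 (when first notice of loss is given) are 9 June 2010 and 24 July 2010 respectively; 22 July 2010 falls inside that range.
Step 3 — 14 and 42 days from 27 July 2010 (end of the 5-day review period, which began when the sworn proof of loss is submitted on 22 July 2010) are 10 August 2010 and 7 September 2010 respectively; done 11 August 2010, which is between those dates.
Step 4 — 11 and 19 days from 31 August 2010 (end of the 20-day objection period, which began when the supporting inventory is provided on 11 August 2010) are 11 September 2010 and 19 September 2010 respectively; done 7 September 2010 — 4 days before the window opened.

No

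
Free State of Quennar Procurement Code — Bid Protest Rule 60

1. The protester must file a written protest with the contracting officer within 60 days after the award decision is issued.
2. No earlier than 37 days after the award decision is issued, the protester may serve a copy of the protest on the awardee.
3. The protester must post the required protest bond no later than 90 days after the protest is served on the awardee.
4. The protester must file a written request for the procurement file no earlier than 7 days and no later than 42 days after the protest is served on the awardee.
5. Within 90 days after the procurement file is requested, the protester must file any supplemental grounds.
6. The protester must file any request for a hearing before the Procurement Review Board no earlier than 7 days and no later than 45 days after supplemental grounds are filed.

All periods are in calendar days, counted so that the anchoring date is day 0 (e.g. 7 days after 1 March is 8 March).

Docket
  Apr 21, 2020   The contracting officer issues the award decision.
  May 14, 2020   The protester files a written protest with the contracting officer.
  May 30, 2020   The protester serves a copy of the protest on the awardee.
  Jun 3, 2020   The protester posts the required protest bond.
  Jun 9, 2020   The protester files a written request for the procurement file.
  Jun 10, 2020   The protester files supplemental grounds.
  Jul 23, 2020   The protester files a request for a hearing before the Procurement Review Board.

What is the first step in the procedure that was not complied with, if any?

None — every step was satisfied

Step 1 — counting 60 days from Apr 21, 2020 (when the award decision is issued) gives a deadline of Jun 20, 2020; completed May 14, 2020, before the deadline.
Step 2 — must wait 37 days from Apr 21, 2020 (when the award decision is issued), so not before May 28, 2020; done May 30, 2020 — permitted.
Step 3 — counting 90 days from May 30, 2020 (when the protest is served on the awardee) gives a deadline of Aug 28, 2020; Jun 3, 2020 is within that limit.
Step 4 — 7 and 42 days from May 30, 2020 (when the protest is served on the awardee) are Jun 6, 2020 and Jul 11, 2020 respectively; done Jun 9, 2020, which is between those dates.
Step 5 — counting 90 days from Jun 9, 2020 (when the procurement file is requested) gives a deadline of Sep 7, 2020; Jun 10, 2020 is within that limit.
Step 6 — 7 and 45 days from Jun 10, 2020 (when supplemental grounds are filed) are Jun 17, 2020 and Jul 25, 2020 respectively; Jul 23, 2020 falls inside that range.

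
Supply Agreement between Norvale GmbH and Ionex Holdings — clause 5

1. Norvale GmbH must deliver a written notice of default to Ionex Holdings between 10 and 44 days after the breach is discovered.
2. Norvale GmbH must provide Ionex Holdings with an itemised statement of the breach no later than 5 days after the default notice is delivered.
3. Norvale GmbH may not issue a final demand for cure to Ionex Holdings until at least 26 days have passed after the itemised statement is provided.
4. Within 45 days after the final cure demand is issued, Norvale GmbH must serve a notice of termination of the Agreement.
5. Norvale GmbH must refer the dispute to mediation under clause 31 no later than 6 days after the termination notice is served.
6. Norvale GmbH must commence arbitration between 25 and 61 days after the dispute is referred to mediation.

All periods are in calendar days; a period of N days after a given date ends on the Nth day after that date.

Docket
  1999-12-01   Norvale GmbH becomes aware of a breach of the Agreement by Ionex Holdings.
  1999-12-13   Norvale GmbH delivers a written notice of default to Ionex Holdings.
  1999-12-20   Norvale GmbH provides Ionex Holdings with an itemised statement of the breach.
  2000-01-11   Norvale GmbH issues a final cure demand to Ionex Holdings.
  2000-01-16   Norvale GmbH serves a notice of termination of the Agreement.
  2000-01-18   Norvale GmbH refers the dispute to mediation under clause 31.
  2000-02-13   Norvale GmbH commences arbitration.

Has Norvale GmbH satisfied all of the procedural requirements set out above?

(1) the permitted window runs from 1999-12-01 + 10 = 1999-12-11 to 1999-12-01 + 44 = 2000-01-14; done 1999-12-13, which is between those dates.
(2) due by 1999-12-13 + 5 days = 1999-12-18; not done until 1999-12-20, 2 days after the deadline.

No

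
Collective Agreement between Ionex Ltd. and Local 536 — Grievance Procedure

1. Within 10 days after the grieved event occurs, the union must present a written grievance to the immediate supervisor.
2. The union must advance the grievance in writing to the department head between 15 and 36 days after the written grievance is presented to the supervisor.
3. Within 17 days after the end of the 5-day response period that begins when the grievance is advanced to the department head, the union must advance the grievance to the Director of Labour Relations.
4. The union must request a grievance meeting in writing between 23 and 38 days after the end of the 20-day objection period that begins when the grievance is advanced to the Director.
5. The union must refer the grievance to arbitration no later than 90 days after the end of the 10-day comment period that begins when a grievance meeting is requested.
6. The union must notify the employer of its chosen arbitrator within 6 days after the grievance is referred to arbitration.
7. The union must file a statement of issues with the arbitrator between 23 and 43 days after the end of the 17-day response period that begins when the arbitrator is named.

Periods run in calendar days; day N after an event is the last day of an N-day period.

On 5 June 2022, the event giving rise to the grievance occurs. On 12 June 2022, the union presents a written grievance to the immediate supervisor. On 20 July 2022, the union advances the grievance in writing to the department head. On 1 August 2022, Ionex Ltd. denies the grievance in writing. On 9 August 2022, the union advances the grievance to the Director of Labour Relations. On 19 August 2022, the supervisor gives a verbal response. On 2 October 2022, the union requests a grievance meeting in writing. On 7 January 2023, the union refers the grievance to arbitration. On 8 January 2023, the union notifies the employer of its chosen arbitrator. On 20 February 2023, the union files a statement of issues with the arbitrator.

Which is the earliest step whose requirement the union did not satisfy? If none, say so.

Step 2

Step 1: 10 days after 5 June 2022 (when the grieved event occurs) is 15 June 2022; 12 June 2022 is within that limit.
Step 2: the window is 15–36 days after 12 June 2022 (when the written grievance is presented to the supervisor), so 27 June 2022 through 18 July 2022; 20 July 2022 is 2 days past the end of the window.
The analysis stops there.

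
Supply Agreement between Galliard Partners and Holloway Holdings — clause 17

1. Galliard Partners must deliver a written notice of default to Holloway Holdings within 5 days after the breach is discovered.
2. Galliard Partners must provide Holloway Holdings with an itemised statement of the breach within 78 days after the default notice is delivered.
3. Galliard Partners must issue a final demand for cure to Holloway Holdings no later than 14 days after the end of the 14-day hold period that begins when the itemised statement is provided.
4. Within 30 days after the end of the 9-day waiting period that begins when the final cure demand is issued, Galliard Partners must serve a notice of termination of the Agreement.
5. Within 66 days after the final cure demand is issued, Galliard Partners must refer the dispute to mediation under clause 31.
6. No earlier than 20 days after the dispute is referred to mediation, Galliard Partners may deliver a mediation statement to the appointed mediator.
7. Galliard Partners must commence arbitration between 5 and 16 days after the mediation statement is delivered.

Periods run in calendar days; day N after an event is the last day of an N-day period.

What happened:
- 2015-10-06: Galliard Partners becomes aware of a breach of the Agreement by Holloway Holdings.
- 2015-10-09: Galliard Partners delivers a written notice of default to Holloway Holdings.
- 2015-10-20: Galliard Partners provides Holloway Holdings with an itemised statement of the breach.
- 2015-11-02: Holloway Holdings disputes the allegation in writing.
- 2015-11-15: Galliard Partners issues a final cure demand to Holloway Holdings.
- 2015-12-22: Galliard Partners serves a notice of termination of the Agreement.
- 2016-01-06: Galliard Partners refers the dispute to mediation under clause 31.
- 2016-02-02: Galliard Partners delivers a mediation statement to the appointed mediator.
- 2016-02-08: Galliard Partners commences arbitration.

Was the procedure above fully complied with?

Yes

(1) due by 2015-10-06 + 5 days = 2015-10-11; done 2015-10-09 — timely.
(2) due by 2015-10-09 + 78 days = 2015-12-26; done 2015-10-20 — timely.
(3) due by 2015-11-03 + 14 days = 2015-11-17; 2015-11-15 is within that limit.
(4) due by 2015-11-24 + 30 days = 2015-12-24; done 2015-12-22 — timely.
(5) due by 2015-11-15 + 66 days = 2016-01-20; 2016-01-06 is within that limit.
(6) permitted from 2016-01-06 + 20 days = 2016-01-26 onward; done 2016-02-02, after the minimum wait.
(7) the permitted window runs from 2016-02-02 + 5 = 2016-02-07 to 2016-02-02 + 16 = 2016-02-18; 2016-02-08 falls inside that range.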